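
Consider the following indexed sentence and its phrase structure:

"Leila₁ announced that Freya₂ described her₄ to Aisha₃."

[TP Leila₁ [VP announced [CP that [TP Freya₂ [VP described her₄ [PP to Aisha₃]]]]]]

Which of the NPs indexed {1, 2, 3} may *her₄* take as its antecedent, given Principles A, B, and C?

{1}

*her* is a pronoun, so Principle B applies: it must be free in its binding domain.
Binding domain of *her₄*: the embedded TP, whose subject is Freya₂.
*Leila₁* c-commands the pronoun but from outside its binding domain, and is not c-commanded by it → coindexation permitted.
*Freya₂* c-commands the pronoun within its binding domain → coindexation would violate Principle B.
*Aisha₃*: the pronoun c-commands this R-expression → coindexation would violate Principle C on *Aisha₃*.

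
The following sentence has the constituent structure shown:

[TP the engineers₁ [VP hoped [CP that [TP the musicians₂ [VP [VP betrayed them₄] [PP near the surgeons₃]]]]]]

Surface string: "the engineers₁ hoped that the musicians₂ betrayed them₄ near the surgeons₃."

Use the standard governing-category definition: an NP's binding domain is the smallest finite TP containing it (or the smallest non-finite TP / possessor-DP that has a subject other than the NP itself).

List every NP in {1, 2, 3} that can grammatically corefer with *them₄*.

*them* is a pronoun, so Principle B applies: it must be free in its binding domain.
Binding domain of *them₄*: the embedded TP, whose subject is the musicians₂.
*the engineers₁* c-commands the pronoun but from outside its binding domain, and is not c-commanded by it → coindexation permitted.
*the musicians₂* c-commands the pronoun within its binding domain → coindexation would violate Principle B.
*the surgeons₃* and the pronoun do not c-command one another → neither Principle B nor Principle C is at stake; coindexation permitted.

{1, 3}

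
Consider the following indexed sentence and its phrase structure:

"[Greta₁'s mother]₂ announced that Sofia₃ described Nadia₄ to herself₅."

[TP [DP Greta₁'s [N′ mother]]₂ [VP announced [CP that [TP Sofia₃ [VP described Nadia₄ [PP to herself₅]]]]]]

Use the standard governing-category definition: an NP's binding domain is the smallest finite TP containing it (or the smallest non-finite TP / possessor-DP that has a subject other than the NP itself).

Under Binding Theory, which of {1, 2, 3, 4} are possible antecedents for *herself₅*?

{3, 4}

*herself* is an anaphor, so Principle A applies: it must be bound in its binding domain.
Binding domain of *herself₅*: the embedded TP, whose subject is Sofia₃.
*Greta₁* does not c-command the anaphor → cannot bind it.
*[Greta₁'s mother]₂* c-commands the anaphor but is outside its binding domain → cannot satisfy Principle A.
*Sofia₃* c-commands the anaphor within its binding domain → licit binder.
*Nadia₄* c-commands the anaphor within its binding domain → licit binder.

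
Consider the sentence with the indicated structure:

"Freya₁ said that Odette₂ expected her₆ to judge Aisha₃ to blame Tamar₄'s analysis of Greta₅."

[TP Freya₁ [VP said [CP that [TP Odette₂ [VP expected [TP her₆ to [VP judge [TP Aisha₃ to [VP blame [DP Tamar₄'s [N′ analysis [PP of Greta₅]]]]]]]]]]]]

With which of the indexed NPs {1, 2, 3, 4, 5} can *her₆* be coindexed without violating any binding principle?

{1}

*her* is a pronoun, so Principle B applies: it must be free in its binding domain.
Binding domain of *her₆*: the embedded TP, whose subject is Odette₂.
*Freya₁* c-commands the pronoun but from outside its binding domain, and is not c-commanded by it → coindexation permitted.
*Odette₂* c-commands the pronoun within its binding domain → coindexation would violate Principle B.
*Aisha₃*: the pronoun c-commands this R-expression → coindexation would violate Principle C on *Aisha₃*.
*Tamar₄*: the pronoun c-commands this R-expression → coindexation would violate Principle C on *Tamar₄*.
*Greta₅*: the pronoun c-commands this R-expression → coindexation would violate Principle C on *Greta₅*.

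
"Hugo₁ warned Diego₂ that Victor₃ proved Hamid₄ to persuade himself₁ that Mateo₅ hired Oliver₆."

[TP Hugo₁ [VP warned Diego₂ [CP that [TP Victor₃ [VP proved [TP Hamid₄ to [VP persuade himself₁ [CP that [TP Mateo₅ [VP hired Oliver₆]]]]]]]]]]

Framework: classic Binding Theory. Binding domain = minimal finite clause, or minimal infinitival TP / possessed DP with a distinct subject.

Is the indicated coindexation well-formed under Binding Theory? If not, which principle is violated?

The two coindexed NPs are *Hugo₁* and *himself₁*.
*himself₁* is an anaphor. Principle A requires it to be bound within its binding domain — the embedded TP, whose subject is Hamid₄.
Within that domain it is c-commanded by *Hamid₄*, which does not share its index.
*Hugo₁* does c-command the anaphor, but from outside its binding domain.
The anaphor is unbound in its domain → Principle A violation.

Principle A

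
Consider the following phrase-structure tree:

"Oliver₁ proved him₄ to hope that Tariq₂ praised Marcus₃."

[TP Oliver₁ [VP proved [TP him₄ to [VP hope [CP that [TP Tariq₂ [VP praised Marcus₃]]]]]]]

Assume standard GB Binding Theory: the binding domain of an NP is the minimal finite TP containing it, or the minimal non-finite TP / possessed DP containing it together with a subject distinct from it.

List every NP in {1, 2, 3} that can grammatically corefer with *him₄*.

*him* is a pronoun, so Principle B applies: it must be free in its binding domain.
Binding domain of *him₄*: the matrix TP, whose subject is Oliver₁.
*Oliver₁* c-commands the pronoun within its binding domain → coindexation would violate Principle B.
*Tariq₂*: the pronoun c-commands this R-expression → coindexation would violate Principle C on *Tariq₂*.
*Marcus₃*: the pronoun c-commands this R-expression → coindexation would violate Principle C on *Marcus₃*.

none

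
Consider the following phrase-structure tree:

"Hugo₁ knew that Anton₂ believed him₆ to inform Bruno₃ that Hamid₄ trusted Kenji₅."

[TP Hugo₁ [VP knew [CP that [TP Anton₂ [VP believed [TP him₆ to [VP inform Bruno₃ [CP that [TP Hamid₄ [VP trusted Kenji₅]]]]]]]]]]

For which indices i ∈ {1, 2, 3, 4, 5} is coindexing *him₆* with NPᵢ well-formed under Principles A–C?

*him* is a pronoun, so Principle B applies: it must be free in its binding domain.
Binding domain of *him₆*: the embedded TP, whose subject is Anton₂.
*Hugo₁* c-commands the pronoun but from outside its binding domain, and is not c-commanded by it → coindexation permitted.
*Anton₂* c-commands the pronoun within its binding domain → coindexation would violate Principle B.
*Bruno₃*: the pronoun c-commands this R-expression → coindexation would violate Principle C on *Bruno₃*.
*Hamid₄*: the pronoun c-commands this R-expression → coindexation would violate Principle C on *Hamid₄*.
*Kenji₅*: the pronoun c-commands this R-expression → coindexation would violate Principle C on *Kenji₅*.

{1}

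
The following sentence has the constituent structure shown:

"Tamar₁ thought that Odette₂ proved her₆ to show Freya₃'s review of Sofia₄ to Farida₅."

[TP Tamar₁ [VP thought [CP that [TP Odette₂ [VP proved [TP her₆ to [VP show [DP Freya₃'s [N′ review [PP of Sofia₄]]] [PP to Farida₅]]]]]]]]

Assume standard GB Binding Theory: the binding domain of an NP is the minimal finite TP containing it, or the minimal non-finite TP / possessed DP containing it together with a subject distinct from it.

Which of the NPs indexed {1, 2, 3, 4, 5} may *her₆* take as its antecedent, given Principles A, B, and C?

*her* is a pronoun, so Principle B applies: it must be free in its binding domain.
Binding domain of *her₆*: the embedded TP, whose subject is Odette₂.
*Tamar₁* c-commands the pronoun but from outside its binding domain, and is not c-commanded by it → coindexation permitted.
*Odette₂* c-commands the pronoun within its binding domain → coindexation would violate Principle B.
*Freya₃*: the pronoun c-commands this R-expression → coindexation would violate Principle C on *Freya₃*.
*Sofia₄*: the pronoun c-commands this R-expression → coindexation would violate Principle C on *Sofia₄*.
*Farida₅*: the pronoun c-commands this R-expression → coindexation would violate Principle C on *Farida₅*.

{1}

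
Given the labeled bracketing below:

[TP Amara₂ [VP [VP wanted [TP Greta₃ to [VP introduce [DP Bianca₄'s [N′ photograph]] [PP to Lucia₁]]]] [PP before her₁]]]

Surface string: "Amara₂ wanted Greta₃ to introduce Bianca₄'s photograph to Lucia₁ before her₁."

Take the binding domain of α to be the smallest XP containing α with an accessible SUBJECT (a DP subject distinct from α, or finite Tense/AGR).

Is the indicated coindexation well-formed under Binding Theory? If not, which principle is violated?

The two coindexed NPs are *Lucia₁* and *her₁*.
*her₁* is a pronoun; its binding domain is the matrix TP, whose subject is Amara₂. Within that domain it is c-commanded only by *Amara₂*, which carries a different index — the pronoun is free locally, so Principle B holds.
*Lucia₁* is an R-expression; *her₁* does not c-command it, and no other NP shares its index, so Principle C is satisfied.
All principles are respected.

grammatical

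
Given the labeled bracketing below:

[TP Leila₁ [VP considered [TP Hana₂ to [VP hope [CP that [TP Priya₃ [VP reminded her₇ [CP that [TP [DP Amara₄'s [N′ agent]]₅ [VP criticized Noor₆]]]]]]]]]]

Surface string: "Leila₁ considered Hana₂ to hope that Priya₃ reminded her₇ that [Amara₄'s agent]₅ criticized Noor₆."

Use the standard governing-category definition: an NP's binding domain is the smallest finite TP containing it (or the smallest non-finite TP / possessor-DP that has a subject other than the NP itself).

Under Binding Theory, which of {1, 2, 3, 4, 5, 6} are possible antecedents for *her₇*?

{1, 2}

*her* is a pronoun, so Principle B applies: it must be free in its binding domain.
Binding domain of *her₇*: the embedded TP, whose subject is Priya₃.
*Leila₁* c-commands the pronoun but from outside its binding domain, and is not c-commanded by it → coindexation permitted.
*Hana₂* c-commands the pronoun but from outside its binding domain, and is not c-commanded by it → coindexation permitted.
*Priya₃* c-commands the pronoun within its binding domain → coindexation would violate Principle B.
*Amara₄*: the pronoun c-commands this R-expression → coindexation would violate Principle C on *Amara₄*.
*[Amara₄'s agent]₅*: the pronoun c-commands this R-expression → coindexation would violate Principle C on *[Amara₄'s agent]₅*.
*Noor₆*: the pronoun c-commands this R-expression → coindexation would violate Principle C on *Noor₆*.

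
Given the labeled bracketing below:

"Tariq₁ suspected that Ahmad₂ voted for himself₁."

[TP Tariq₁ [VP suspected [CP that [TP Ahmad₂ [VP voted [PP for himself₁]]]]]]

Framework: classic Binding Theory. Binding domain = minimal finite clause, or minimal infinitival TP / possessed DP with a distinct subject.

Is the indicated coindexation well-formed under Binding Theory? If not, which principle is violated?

Principle A

The two coindexed NPs are *Tariq₁* and *himself₁*.
*himself₁* is an anaphor. Principle A requires it to be bound within its binding domain — the embedded TP, whose subject is Ahmad₂.
Within that domain it is c-commanded by *Ahmad₂*, which does not share its index.
*Tariq₁* does c-command the anaphor, but from outside its binding domain.
The anaphor is unbound in its domain → Principle A violation.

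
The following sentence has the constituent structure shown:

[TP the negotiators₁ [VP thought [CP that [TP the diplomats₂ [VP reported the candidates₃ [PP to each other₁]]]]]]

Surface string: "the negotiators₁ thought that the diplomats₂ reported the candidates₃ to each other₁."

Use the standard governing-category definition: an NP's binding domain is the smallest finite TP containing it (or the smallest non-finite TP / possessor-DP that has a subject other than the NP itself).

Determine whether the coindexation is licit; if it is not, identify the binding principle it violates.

The two coindexed NPs are *the negotiators₁* and *each other₁*.
*each other₁* is an anaphor. Principle A requires it to be bound within its binding domain — the embedded TP, whose subject is the diplomats₂.
Within that domain it is c-commanded by *the diplomats₂*, *the candidates₃*, none of which share its index.
*the negotiators₁* does c-command the anaphor, but from outside its binding domain.
The anaphor is unbound in its domain → Principle A violation.

Principle A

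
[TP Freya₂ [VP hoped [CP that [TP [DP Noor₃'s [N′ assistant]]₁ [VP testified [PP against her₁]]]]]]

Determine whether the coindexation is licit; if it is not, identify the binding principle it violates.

The two coindexed NPs are *[Noor₃'s assistant]₁* and *her₁*.
*her₁* is a pronoun. Its binding domain is the embedded TP, whose subject is [Noor₃'s assistant]₁.
*[Noor₃'s assistant]₁* c-commands it within that domain and carries the same index.
The pronoun is locally bound → Principle B violation.

Principle B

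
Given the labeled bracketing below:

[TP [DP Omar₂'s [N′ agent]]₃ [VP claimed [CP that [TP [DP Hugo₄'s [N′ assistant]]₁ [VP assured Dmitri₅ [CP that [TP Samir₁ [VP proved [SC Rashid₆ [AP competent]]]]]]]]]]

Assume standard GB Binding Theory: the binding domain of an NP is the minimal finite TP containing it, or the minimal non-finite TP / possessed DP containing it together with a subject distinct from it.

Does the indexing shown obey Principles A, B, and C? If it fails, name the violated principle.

Principle C

The two coindexed NPs are *[Hugo₄'s assistant]₁* and *Samir₁*.
*Samir₁* is an R-expression. Principle C requires it to be free everywhere.
*[Hugo₄'s assistant]₁* c-commands it and carries the same index.
The R-expression is bound → Principle C violation.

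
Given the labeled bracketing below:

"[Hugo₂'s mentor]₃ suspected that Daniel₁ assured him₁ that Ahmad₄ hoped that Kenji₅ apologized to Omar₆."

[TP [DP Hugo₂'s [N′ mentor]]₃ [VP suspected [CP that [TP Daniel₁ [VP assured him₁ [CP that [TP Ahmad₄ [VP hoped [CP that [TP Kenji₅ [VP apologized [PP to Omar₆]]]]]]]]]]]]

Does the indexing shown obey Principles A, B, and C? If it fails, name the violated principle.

The two coindexed NPs are *Daniel₁* and *him₁*.
*him₁* is a pronoun. Its binding domain is the embedded TP, whose subject is Daniel₁.
*Daniel₁* c-commands it within that domain and carries the same index.
The pronoun is locally bound → Principle B violation.

Principle B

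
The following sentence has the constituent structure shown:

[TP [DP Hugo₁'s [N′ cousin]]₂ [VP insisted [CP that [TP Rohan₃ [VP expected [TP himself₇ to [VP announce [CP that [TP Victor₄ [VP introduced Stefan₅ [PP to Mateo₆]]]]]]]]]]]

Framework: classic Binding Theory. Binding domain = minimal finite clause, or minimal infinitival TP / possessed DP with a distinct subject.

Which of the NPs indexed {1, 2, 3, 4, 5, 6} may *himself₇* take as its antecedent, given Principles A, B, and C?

{3}

*himself* is an anaphor, so Principle A applies: it must be bound in its binding domain.
Binding domain of *himself₇*: the embedded TP, whose subject is Rohan₃.
*Hugo₁* does not c-command the anaphor → cannot bind it.
*[Hugo₁'s cousin]₂* c-commands the anaphor but is outside its binding domain → cannot satisfy Principle A.
*Rohan₃* c-commands the anaphor within its binding domain → licit binder.
*Victor₄* does not c-command the anaphor → cannot bind it.
*Stefan₅* does not c-command the anaphor → cannot bind it.
*Mateo₆* does not c-command the anaphor → cannot bind it.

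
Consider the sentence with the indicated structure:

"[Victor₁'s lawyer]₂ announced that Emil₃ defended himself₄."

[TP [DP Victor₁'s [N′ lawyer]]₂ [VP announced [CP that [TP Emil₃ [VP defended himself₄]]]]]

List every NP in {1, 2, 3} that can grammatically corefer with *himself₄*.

*himself* is an anaphor, so Principle A applies: it must be bound in its binding domain.
Binding domain of *himself₄*: the embedded TP, whose subject is Emil₃.
*Victor₁* does not c-command the anaphor → cannot bind it.
*[Victor₁'s lawyer]₂* c-commands the anaphor but is outside its binding domain → cannot satisfy Principle A.
*Emil₃* c-commands the anaphor within its binding domain → licit binder.

{3}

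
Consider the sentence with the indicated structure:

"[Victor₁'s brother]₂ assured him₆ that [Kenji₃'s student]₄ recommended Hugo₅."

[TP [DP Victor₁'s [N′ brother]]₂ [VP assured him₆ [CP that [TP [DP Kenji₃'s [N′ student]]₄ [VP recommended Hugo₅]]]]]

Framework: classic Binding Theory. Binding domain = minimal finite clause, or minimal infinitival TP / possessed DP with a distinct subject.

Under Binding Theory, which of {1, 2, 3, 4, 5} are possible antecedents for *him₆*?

*him* is a pronoun, so Principle B applies: it must be free in its binding domain.
Binding domain of *him₆*: the matrix TP, whose subject is [Victor₁'s brother]₂.
*Victor₁* and the pronoun do not c-command one another → neither Principle B nor Principle C is at stake; coindexation permitted.
*[Victor₁'s brother]₂* c-commands the pronoun within its binding domain → coindexation would violate Principle B.
*Kenji₃*: the pronoun c-commands this R-expression → coindexation would violate Principle C on *Kenji₃*.
*[Kenji₃'s student]₄*: the pronoun c-commands this R-expression → coindexation would violate Principle C on *[Kenji₃'s student]₄*.
*Hugo₅*: the pronoun c-commands this R-expression → coindexation would violate Principle C on *Hugo₅*.

{1}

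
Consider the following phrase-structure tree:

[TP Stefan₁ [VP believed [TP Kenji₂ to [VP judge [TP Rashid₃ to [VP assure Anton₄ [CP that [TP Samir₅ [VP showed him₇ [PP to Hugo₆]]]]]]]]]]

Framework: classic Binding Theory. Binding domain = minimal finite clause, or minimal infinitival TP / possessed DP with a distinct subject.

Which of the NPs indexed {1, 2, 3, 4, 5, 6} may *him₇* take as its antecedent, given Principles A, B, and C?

{1, 2, 3, 4}

*him* is a pronoun, so Principle B applies: it must be free in its binding domain.
Binding domain of *him₇*: the embedded TP, whose subject is Samir₅.
*Stefan₁* c-commands the pronoun but from outside its binding domain, and is not c-commanded by it → coindexation permitted.
*Kenji₂* c-commands the pronoun but from outside its binding domain, and is not c-commanded by it → coindexation permitted.
*Rashid₃* c-commands the pronoun but from outside its binding domain, and is not c-commanded by it → coindexation permitted.
*Anton₄* c-commands the pronoun but from outside its binding domain, and is not c-commanded by it → coindexation permitted.
*Samir₅* c-commands the pronoun within its binding domain → coindexation would violate Principle B.
*Hugo₆*: the pronoun c-commands this R-expression → coindexation would violate Principle C on *Hugo₆*.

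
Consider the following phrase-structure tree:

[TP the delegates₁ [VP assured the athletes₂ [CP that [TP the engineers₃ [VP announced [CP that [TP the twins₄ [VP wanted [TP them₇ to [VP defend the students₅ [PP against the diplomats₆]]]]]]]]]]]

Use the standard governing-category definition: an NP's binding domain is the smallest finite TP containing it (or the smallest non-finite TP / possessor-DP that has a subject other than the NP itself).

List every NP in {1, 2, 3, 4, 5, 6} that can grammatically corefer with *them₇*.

{1, 2, 3}

*them* is a pronoun, so Principle B applies: it must be free in its binding domain.
Binding domain of *them₇*: the embedded TP, whose subject is the twins₄.
*the delegates₁* c-commands the pronoun but from outside its binding domain, and is not c-commanded by it → coindexation permitted.
*the athletes₂* c-commands the pronoun but from outside its binding domain, and is not c-commanded by it → coindexation permitted.
*the engineers₃* c-commands the pronoun but from outside its binding domain, and is not c-commanded by it → coindexation permitted.
*the twins₄* c-commands the pronoun within its binding domain → coindexation would violate Principle B.
*the students₅*: the pronoun c-commands this R-expression → coindexation would violate Principle C on *the students₅*.
*the diplomats₆*: the pronoun c-commands this R-expression → coindexation would violate Principle C on *the diplomats₆*.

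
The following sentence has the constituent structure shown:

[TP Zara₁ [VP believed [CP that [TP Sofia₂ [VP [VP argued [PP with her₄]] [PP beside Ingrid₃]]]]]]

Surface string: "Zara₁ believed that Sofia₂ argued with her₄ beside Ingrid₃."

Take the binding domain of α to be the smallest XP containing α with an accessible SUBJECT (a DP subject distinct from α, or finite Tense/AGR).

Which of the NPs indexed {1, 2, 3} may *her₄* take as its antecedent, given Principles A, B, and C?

{1, 3}

*her* is a pronoun, so Principle B applies: it must be free in its binding domain.
Binding domain of *her₄*: the embedded TP, whose subject is Sofia₂.
*Zara₁* c-commands the pronoun but from outside its binding domain, and is not c-commanded by it → coindexation permitted.
*Sofia₂* c-commands the pronoun within its binding domain → coindexation would violate Principle B.
*Ingrid₃* and the pronoun do not c-command one another → neither Principle B nor Principle C is at stake; coindexation permitted.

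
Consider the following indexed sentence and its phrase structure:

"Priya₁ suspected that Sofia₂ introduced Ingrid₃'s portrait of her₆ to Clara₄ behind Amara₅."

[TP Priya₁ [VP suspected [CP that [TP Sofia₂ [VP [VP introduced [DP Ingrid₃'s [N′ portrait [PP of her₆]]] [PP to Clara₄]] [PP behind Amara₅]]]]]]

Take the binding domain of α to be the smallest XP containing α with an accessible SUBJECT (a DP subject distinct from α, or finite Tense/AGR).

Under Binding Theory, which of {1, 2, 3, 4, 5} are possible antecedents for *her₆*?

{1, 2, 4, 5}

*her* is a pronoun, so Principle B applies: it must be free in its binding domain.
Binding domain of *her₆*: the possessed DP, whose subject is Ingrid₃.
*Priya₁* c-commands the pronoun but from outside its binding domain, and is not c-commanded by it → coindexation permitted.
*Sofia₂* c-commands the pronoun but from outside its binding domain, and is not c-commanded by it → coindexation permitted.
*Ingrid₃* c-commands the pronoun within its binding domain → coindexation would violate Principle B.
*Clara₄* and the pronoun do not c-command one another → neither Principle B nor Principle C is at stake; coindexation permitted.
*Amara₅* and the pronoun do not c-command one another → neither Principle B nor Principle C is at stake; coindexation permitted.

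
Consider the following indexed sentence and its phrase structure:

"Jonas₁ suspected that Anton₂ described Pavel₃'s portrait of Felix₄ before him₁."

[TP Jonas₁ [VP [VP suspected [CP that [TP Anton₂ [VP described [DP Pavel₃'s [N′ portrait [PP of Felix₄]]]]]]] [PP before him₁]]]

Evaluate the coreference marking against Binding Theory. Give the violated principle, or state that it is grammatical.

Principle B

The two coindexed NPs are *Jonas₁* and *him₁*.
*him₁* is a pronoun. Its binding domain is the matrix TP, whose subject is Jonas₁.
*Jonas₁* c-commands it within that domain and carries the same index.
The pronoun is locally bound → Principle B violation.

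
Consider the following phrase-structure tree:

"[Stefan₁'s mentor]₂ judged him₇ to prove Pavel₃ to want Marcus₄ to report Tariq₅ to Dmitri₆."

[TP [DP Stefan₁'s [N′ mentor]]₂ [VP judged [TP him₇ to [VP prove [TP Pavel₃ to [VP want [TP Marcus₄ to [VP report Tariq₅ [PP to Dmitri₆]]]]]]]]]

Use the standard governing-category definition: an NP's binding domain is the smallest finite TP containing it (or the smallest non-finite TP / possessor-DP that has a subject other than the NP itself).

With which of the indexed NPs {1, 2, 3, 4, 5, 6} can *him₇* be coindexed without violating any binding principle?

{1}

*him* is a pronoun, so Principle B applies: it must be free in its binding domain.
Binding domain of *him₇*: the matrix TP, whose subject is [Stefan₁'s mentor]₂.
*Stefan₁* and the pronoun do not c-command one another → neither Principle B nor Principle C is at stake; coindexation permitted.
*[Stefan₁'s mentor]₂* c-commands the pronoun within its binding domain → coindexation would violate Principle B.
*Pavel₃*: the pronoun c-commands this R-expression → coindexation would violate Principle C on *Pavel₃*.
*Marcus₄*: the pronoun c-commands this R-expression → coindexation would violate Principle C on *Marcus₄*.
*Tariq₅*: the pronoun c-commands this R-expression → coindexation would violate Principle C on *Tariq₅*.
*Dmitri₆*: the pronoun c-commands this R-expression → coindexation would violate Principle C on *Dmitri₆*.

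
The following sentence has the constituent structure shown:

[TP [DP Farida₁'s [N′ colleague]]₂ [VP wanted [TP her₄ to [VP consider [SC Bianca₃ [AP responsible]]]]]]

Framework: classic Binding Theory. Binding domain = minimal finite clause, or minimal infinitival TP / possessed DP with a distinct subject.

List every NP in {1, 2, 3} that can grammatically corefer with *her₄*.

{1}

*her* is a pronoun, so Principle B applies: it must be free in its binding domain.
Binding domain of *her₄*: the matrix TP, whose subject is [Farida₁'s colleague]₂.
*Farida₁* and the pronoun do not c-command one another → neither Principle B nor Principle C is at stake; coindexation permitted.
*[Farida₁'s colleague]₂* c-commands the pronoun within its binding domain → coindexation would violate Principle B.
*Bianca₃*: the pronoun c-commands this R-expression → coindexation would violate Principle C on *Bianca₃*.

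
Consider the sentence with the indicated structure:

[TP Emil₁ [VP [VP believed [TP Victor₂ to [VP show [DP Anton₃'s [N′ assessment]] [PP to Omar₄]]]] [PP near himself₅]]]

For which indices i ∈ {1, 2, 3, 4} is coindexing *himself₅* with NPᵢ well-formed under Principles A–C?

*himself* is an anaphor, so Principle A applies: it must be bound in its binding domain.
Binding domain of *himself₅*: the matrix TP, whose subject is Emil₁.
*Emil₁* c-commands the anaphor within its binding domain → licit binder.
*Victor₂* does not c-command the anaphor → cannot bind it.
*Anton₃* does not c-command the anaphor → cannot bind it.
*Omar₄* does not c-command the anaphor → cannot bind it.

{1}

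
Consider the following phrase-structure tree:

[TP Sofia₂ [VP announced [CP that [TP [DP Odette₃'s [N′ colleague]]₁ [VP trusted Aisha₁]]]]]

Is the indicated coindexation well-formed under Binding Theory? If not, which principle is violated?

The two coindexed NPs are *[Odette₃'s colleague]₁* and *Aisha₁*.
*Aisha₁* is an R-expression. Principle C requires it to be free everywhere.
*[Odette₃'s colleague]₁* c-commands it and carries the same index.
The R-expression is bound → Principle C violation.

Principle C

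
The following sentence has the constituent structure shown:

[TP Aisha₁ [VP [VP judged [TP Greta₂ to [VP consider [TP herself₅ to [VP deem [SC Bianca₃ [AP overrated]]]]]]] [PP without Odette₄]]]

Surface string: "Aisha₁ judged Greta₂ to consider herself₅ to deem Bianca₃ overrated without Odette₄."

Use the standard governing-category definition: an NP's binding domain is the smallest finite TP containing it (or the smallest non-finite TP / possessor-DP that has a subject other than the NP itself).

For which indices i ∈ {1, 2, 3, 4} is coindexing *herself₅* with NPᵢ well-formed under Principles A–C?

{2}

*herself* is an anaphor, so Principle A applies: it must be bound in its binding domain.
Binding domain of *herself₅*: the embedded TP, whose subject is Greta₂.
*Aisha₁* c-commands the anaphor but is outside its binding domain → cannot satisfy Principle A.
*Greta₂* c-commands the anaphor within its binding domain → licit binder.
*Bianca₃* does not c-command the anaphor → cannot bind it.
*Odette₄* does not c-command the anaphor → cannot bind it.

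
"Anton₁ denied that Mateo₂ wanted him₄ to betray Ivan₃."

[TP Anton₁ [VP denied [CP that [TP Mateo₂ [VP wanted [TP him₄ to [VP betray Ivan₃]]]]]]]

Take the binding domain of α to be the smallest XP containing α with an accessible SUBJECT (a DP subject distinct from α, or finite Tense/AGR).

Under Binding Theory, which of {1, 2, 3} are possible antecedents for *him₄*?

{1}

*him* is a pronoun, so Principle B applies: it must be free in its binding domain.
Binding domain of *him₄*: the embedded TP, whose subject is Mateo₂.
*Anton₁* c-commands the pronoun but from outside its binding domain, and is not c-commanded by it → coindexation permitted.
*Mateo₂* c-commands the pronoun within its binding domain → coindexation would violate Principle B.
*Ivan₃*: the pronoun c-commands this R-expression → coindexation would violate Principle C on *Ivan₃*.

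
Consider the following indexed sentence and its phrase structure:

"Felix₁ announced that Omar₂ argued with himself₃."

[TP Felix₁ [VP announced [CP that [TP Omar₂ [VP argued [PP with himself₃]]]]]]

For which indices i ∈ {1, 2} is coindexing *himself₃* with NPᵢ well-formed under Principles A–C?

*himself* is an anaphor, so Principle A applies: it must be bound in its binding domain.
Binding domain of *himself₃*: the embedded TP, whose subject is Omar₂.
*Felix₁* c-commands the anaphor but is outside its binding domain → cannot satisfy Principle A.
*Omar₂* c-commands the anaphor within its binding domain → licit binder.

{2}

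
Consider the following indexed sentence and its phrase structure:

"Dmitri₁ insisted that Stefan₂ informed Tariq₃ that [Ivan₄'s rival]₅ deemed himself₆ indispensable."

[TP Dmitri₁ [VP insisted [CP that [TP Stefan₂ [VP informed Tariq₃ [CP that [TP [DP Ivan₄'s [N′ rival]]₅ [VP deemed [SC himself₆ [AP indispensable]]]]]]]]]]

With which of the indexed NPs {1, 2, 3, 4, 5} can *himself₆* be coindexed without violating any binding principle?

*himself* is an anaphor, so Principle A applies: it must be bound in its binding domain.
Binding domain of *himself₆*: the embedded TP, whose subject is [Ivan₄'s rival]₅.
*Dmitri₁* c-commands the anaphor but is outside its binding domain → cannot satisfy Principle A.
*Stefan₂* c-commands the anaphor but is outside its binding domain → cannot satisfy Principle A.
*Tariq₃* c-commands the anaphor but is outside its binding domain → cannot satisfy Principle A.
*Ivan₄* does not c-command the anaphor → cannot bind it.
*[Ivan₄'s rival]₅* c-commands the anaphor within its binding domain → licit binder.

{5}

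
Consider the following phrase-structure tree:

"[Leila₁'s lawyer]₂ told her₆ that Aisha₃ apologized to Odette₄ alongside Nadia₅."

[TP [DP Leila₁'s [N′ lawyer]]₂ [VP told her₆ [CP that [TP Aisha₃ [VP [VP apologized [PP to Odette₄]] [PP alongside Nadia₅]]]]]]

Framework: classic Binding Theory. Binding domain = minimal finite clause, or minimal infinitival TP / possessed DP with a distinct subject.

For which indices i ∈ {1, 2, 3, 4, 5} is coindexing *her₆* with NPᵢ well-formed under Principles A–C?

*her* is a pronoun, so Principle B applies: it must be free in its binding domain.
Binding domain of *her₆*: the matrix TP, whose subject is [Leila₁'s lawyer]₂.
*Leila₁* and the pronoun do not c-command one another → neither Principle B nor Principle C is at stake; coindexation permitted.
*[Leila₁'s lawyer]₂* c-commands the pronoun within its binding domain → coindexation would violate Principle B.
*Aisha₃*: the pronoun c-commands this R-expression → coindexation would violate Principle C on *Aisha₃*.
*Odette₄*: the pronoun c-commands this R-expression → coindexation would violate Principle C on *Odette₄*.
*Nadia₅*: the pronoun c-commands this R-expression → coindexation would violate Principle C on *Nadia₅*.

{1}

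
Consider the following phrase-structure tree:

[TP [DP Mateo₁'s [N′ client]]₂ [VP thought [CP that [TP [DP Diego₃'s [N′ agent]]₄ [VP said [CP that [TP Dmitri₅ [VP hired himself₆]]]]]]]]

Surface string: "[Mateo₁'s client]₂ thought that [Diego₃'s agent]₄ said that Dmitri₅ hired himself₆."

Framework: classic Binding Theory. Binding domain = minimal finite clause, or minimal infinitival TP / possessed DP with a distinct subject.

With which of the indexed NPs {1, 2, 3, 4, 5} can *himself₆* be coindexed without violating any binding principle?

*himself* is an anaphor, so Principle A applies: it must be bound in its binding domain.
Binding domain of *himself₆*: the embedded TP, whose subject is Dmitri₅.
*Mateo₁* does not c-command the anaphor → cannot bind it.
*[Mateo₁'s client]₂* c-commands the anaphor but is outside its binding domain → cannot satisfy Principle A.
*Diego₃* does not c-command the anaphor → cannot bind it.
*[Diego₃'s agent]₄* c-commands the anaphor but is outside its binding domain → cannot satisfy Principle A.
*Dmitri₅* c-commands the anaphor within its binding domain → licit binder.

{5}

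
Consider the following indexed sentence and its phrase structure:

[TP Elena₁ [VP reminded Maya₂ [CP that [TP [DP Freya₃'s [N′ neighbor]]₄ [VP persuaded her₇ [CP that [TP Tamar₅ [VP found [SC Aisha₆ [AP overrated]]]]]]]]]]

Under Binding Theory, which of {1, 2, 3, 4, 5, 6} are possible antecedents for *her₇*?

*her* is a pronoun, so Principle B applies: it must be free in its binding domain.
Binding domain of *her₇*: the embedded TP, whose subject is [Freya₃'s neighbor]₄.
*Elena₁* c-commands the pronoun but from outside its binding domain, and is not c-commanded by it → coindexation permitted.
*Maya₂* c-commands the pronoun but from outside its binding domain, and is not c-commanded by it → coindexation permitted.
*Freya₃* and the pronoun do not c-command one another → neither Principle B nor Principle C is at stake; coindexation permitted.
*[Freya₃'s neighbor]₄* c-commands the pronoun within its binding domain → coindexation would violate Principle B.
*Tamar₅*: the pronoun c-commands this R-expression → coindexation would violate Principle C on *Tamar₅*.
*Aisha₆*: the pronoun c-commands this R-expression → coindexation would violate Principle C on *Aisha₆*.

{1, 2, 3}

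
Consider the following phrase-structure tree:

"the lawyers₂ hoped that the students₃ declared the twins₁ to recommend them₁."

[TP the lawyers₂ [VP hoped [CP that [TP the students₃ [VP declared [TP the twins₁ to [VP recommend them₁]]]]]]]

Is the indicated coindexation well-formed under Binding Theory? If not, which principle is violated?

The two coindexed NPs are *the twins₁* and *them₁*.
*them₁* is a pronoun. Its binding domain is the embedded TP, whose subject is the twins₁.
*the twins₁* c-commands it within that domain and carries the same index.
The pronoun is locally bound → Principle B violation.

Principle B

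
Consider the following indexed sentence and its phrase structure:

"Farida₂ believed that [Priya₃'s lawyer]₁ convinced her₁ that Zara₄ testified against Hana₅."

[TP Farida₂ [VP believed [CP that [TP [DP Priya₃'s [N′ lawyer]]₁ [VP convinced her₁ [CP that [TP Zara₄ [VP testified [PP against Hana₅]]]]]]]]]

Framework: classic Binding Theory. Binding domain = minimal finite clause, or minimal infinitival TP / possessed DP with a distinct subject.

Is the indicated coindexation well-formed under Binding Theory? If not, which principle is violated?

Principle B

The two coindexed NPs are *[Priya₃'s lawyer]₁* and *her₁*.
*her₁* is a pronoun. Its binding domain is the embedded TP, whose subject is [Priya₃'s lawyer]₁.
*[Priya₃'s lawyer]₁* c-commands it within that domain and carries the same index.
The pronoun is locally bound → Principle B violation.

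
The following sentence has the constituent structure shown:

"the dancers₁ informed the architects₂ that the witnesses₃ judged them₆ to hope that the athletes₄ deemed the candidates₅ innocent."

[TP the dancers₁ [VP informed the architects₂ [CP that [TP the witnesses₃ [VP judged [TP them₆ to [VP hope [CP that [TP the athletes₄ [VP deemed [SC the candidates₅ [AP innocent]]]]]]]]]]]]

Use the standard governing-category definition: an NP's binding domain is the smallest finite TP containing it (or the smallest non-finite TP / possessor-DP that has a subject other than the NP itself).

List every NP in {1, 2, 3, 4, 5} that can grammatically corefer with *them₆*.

*them* is a pronoun, so Principle B applies: it must be free in its binding domain.
Binding domain of *them₆*: the embedded TP, whose subject is the witnesses₃.
*the dancers₁* c-commands the pronoun but from outside its binding domain, and is not c-commanded by it → coindexation permitted.
*the architects₂* c-commands the pronoun but from outside its binding domain, and is not c-commanded by it → coindexation permitted.
*the witnesses₃* c-commands the pronoun within its binding domain → coindexation would violate Principle B.
*the athletes₄*: the pronoun c-commands this R-expression → coindexation would violate Principle C on *the athletes₄*.
*the candidates₅*: the pronoun c-commands this R-expression → coindexation would violate Principle C on *the candidates₅*.

{1, 2}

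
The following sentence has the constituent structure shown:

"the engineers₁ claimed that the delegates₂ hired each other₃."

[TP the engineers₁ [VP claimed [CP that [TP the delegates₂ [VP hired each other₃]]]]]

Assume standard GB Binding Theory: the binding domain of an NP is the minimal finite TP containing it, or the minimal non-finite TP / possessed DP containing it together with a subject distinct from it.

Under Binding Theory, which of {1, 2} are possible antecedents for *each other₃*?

*each other* is an anaphor, so Principle A applies: it must be bound in its binding domain.
Binding domain of *each other₃*: the embedded TP, whose subject is the delegates₂.
*the engineers₁* c-commands the anaphor but is outside its binding domain → cannot satisfy Principle A.
*the delegates₂* c-commands the anaphor within its binding domain → licit binder.

{2}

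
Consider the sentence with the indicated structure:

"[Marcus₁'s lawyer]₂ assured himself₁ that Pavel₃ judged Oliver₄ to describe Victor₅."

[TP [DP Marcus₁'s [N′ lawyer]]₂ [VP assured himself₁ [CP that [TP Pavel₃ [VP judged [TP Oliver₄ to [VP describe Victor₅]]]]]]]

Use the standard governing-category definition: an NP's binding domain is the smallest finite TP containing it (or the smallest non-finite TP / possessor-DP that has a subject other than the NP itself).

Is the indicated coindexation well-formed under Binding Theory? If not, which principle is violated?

Principle A

The two coindexed NPs are *Marcus₁* and *himself₁*.
*himself₁* is an anaphor. Principle A requires it to be bound within its binding domain — the matrix TP, whose subject is [Marcus₁'s lawyer]₂.
Within that domain it is c-commanded by *[Marcus₁'s lawyer]₂*, which does not share its index.
*Marcus₁* does not c-command the anaphor at all.
The anaphor is unbound in its domain → Principle A violation.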